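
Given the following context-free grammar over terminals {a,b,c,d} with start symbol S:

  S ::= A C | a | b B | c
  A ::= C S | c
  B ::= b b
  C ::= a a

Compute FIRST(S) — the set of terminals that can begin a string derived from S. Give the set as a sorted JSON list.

FIRST sets, iterate to fixpoint:
round 1:
  A via A→c: +{c}
  B via B→b b: +{b}
  C via C→a a: +{a}
  S via S→A C: +{c}
  S via S→a: +{a}
  S via S→b B: +{b}
  S: {a,b,c}  A: {c}  B: {b}  C: {a}
round 2:
  A via A→C S: +{a}
  S: {a,b,c}  A: {a,c}  B: {b}  C: {a}
round 3: done
  S: {a,b,c}  A: {a,c}  B: {b}  C: {a}

FIRST(S) = ["a", "b", "c"]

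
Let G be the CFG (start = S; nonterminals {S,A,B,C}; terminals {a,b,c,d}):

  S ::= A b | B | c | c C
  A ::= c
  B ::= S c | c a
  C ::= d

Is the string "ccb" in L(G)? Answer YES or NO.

CNF form of G:
  S -> A T2 | S T0 | T0 C | T0 T1 | c
  A -> c
  B -> S T0 | T0 T1
  C -> d
  T0 -> c
  T1 -> a
  T2 -> b

CYK fill:
  T[0,0] 'c' = {A,S,T0}  orig:{A,S}
  T[1,1] 'c' = {A,S,T0}  orig:{A,S}
  T[2,2] 'b' = {T2}  orig:{}
  T[0,1] 'cc' = {B,S}
  T[1,2] 'cb' = {S}
  T[0,2] 'ccb' = ∅

S ∉ T[0,2] ⇒ NO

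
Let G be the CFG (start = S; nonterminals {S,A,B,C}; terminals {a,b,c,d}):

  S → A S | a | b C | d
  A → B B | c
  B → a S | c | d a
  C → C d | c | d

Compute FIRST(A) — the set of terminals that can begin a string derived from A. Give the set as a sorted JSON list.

FIRST sets, iterate to fixpoint:
[1]
  A via A→c: +{c}
  B via B→a S: +{a}
  B via B→c: +{c}
  B via B→d a: +{d}
  C via C→c: +{c}
  C via C→d: +{d}
  S via S→A S: +{c}
  S via S→a: +{a}
  S via S→b C: +{b}
  S via S→d: +{d}
  S: {a,b,c,d}  A: {c}  B: {a,c,d}  C: {c,d}
[2]
  A via A→B B: +{a,d}
  S: {a,b,c,d}  A: {a,c,d}  B: {a,c,d}  C: {c,d}
[3] — fixpoint
  S: {a,b,c,d}  A: {a,c,d}  B: {a,c,d}  C: {c,d}

FIRST(A) = ["a", "c", "d"]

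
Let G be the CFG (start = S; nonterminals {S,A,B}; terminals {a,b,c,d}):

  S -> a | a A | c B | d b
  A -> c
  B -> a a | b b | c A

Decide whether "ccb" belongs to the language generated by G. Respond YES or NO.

CNF form of G:
  S -> T0 A | T2 B | T3 T1 | a
  A -> c
  B -> T0 T0 | T1 T1 | T2 A
  T0 -> a
  T1 -> b
  T2 -> c
  T3 -> d

CYK table (by increasing span):
  [0..0]={A,T2}  "c"  orig:{A}
  [1..1]={A,T2}  "c"  orig:{A}
  [2..2]={T1}  "b"  orig:{}
  [0..1]={B}  "cc"
  [1..2]=∅  "cb"
  [0..2]=∅  "ccb"

S ∉ T[0,2] ⇒ NO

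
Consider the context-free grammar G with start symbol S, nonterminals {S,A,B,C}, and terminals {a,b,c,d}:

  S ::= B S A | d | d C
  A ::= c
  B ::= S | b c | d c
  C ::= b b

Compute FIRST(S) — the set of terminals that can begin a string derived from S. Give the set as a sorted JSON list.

FIRST iteration:
round 1:
  A via A→c: +{c}
  B via B→b c: +{b}
  B via B→d c: +{d}
  C via C→b b: +{b}
  S via S→B S A: +{b,d}
  FIRST[S]={b,d}  FIRST[A]={c}  FIRST[B]={b,d}  FIRST[C]={b}
round 2: (stable)
  FIRST[S]={b,d}  FIRST[A]={c}  FIRST[B]={b,d}  FIRST[C]={b}

FIRST(S) = ["b", "d"]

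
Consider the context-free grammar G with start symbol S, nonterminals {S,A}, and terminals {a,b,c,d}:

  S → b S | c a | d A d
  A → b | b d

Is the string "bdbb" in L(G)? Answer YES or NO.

CNF form of G:
  S -> T0 S | T1 X4 | T2 T3
  A -> T0 T1 | b
  T0 -> b
  T1 -> d
  T2 -> c
  T3 -> a
  X4 -> A T1

Fill CYK table bottom-up:
  cell(0,0) b: {A,T0}  orig:{A}
  cell(1,1) d: {T1}  orig:{}
  cell(2,2) b: {A,T0}  orig:{A}
  cell(3,3) b: {A,T0}  orig:{A}
  cell(0,1) bd: {A,X4}  orig:{A}
  cell(1,2) db: ∅
  cell(2,3) bb: ∅
  cell(0,2) bdb: ∅
  cell(1,3) dbb: ∅
  cell(0,3) bdbb: ∅

S ∉ T[0,3] ⇒ NO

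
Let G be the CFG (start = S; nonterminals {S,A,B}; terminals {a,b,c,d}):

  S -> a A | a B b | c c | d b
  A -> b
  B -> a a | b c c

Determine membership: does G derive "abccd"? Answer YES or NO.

Convert to CNF:
  S -> T0 A | T0 X5 | T2 T2 | T3 T1
  A -> b
  B -> T0 T0 | T1 X4
  T0 -> a
  T1 -> b
  T2 -> c
  T3 -> d
  X4 -> T2 T2
  X5 -> B T1

CYK table (by increasing span):
  cell(0,0) a: {T0}  orig:{}
  cell(1,1) b: {A,T1}  orig:{A}
  cell(2,2) c: {T2}  orig:{}
  cell(3,3) c: {T2}  orig:{}
  cell(4,4) d: {T3}  orig:{}
  cell(0,1) ab: {S}
  cell(1,2) bc: ∅
  cell(2,3) cc: {S,X4}  orig:{S}
  cell(3,4) cd: ∅
  cell(0,2) abc: ∅
  cell(1,3) bcc: {B}
  cell(2,4) ccd: ∅
  cell(0,3) abcc: ∅
  cell(1,4) bccd: ∅
  cell(0,4) abccd: ∅

S ∉ T[0,4] ⇒ NO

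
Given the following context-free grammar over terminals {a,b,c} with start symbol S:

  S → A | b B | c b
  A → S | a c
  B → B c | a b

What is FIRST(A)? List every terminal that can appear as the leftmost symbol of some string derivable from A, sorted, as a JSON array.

FIRST sets, iterate to fixpoint:
pass 1:
  A via A→a c: +{a}
  B via B→a b: +{a}
  S via S→A: +{a}
  S via S→b B: +{b}
  S via S→c b: +{c}
  S: {a,b,c}  A: {a}  B: {a}
pass 2:
  A via A→S: +{b,c}
  S: {a,b,c}  A: {a,b,c}  B: {a}
pass 3: done
  S: {a,b,c}  A: {a,b,c}  B: {a}

FIRST(A) = ["a", "b", "c"]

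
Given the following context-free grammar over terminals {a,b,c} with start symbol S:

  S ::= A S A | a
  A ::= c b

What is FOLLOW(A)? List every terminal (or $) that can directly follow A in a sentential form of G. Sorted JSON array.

FIRST iteration:
pass 1:
  A via A→c b: +{c}
  S via S→A S A: +{c}
  S via S→a: +{a}
  FIRST[S]={a,c}  FIRST[A]={c}
pass 2: (stable)
  FIRST[S]={a,c}  FIRST[A]={c}

FOLLOW iteration:
seed FOLLOW(S) with $
iter 1:
  S→A S A: FOLLOW(A) ⊇ FIRST(S) = {a,c}; new: +{a,c}
  S→A S A: FOLLOW(S) ⊇ FIRST(A) = {c}; new: +{c}
  S→A S A: FOLLOW(A) ⊇ FOLLOW(S) ⊇ {$,c}; new: +{$}
  FOLLOW[S]={$,c}  FOLLOW[A]={$,a,c}
iter 2: done
  FOLLOW[S]={$,c}  FOLLOW[A]={$,a,c}

FOLLOW(A) = ["$", "a", "c"]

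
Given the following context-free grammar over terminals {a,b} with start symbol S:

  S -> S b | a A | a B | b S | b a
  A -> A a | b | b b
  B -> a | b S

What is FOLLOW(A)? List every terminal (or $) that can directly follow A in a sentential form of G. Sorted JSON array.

FIRST iteration:
iter 1:
  A via A→b: +{b}
  B via B→a: +{a}
  B via B→b S: +{b}
  S via S→a A: +{a}
  S via S→b S: +{b}
  S: {a,b}  A: {b}  B: {a,b}
iter 2: (no change)
  S: {a,b}  A: {b}  B: {a,b}

FOLLOW sets:
FOLLOW(S) := {$}
[1]
  A→A a: FOLLOW(A) ⊇ FIRST(a) = {a}; new: +{a}
  S→S b: FOLLOW(S) ⊇ FIRST(b) = {b}; new: +{b}
  S→a A: FOLLOW(A) ⊇ FOLLOW(S) ⊇ {$,b}; new: +{$,b}
  S→a B: FOLLOW(B) ⊇ FOLLOW(S) ⊇ {$,b}; new: +{$,b}
  S: {$,b}  A: {$,a,b}  B: {$,b}
[2] (no change)
  S: {$,b}  A: {$,a,b}  B: {$,b}

FOLLOW(A) = ["$", "a", "b"]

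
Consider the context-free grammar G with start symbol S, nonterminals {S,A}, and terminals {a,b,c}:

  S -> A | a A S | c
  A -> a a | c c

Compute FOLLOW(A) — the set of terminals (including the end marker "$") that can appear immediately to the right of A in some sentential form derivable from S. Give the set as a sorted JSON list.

FIRST sets, iterate to fixpoint:
[1]
  A via A→a a: +{a}
  A via A→c c: +{c}
  S via S→A: +{a,c}
  S: {a,c}  A: {a,c}
[2] — fixpoint
  S: {a,c}  A: {a,c}

Compute FOLLOW by fixpoint:
FOLLOW(S) := {$}
round 1:
  S→A: FOLLOW(A) ⊇ FOLLOW(S) ⊇ {$}; new: +{$}
  S→a A S: FOLLOW(A) ⊇ FIRST(S) = {a,c}; new: +{a,c}
  FOLLOW(S)={$}  FOLLOW(A)={$,a,c}
round 2: (no change)
  FOLLOW(S)={$}  FOLLOW(A)={$,a,c}

FOLLOW(A) = ["$", "a", "c"]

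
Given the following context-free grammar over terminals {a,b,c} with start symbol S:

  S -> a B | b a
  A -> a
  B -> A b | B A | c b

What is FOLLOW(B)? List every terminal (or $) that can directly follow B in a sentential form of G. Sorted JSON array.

Compute FIRST by fixpoint:
iter 1:
  A via A→a: +{a}
  B via B→A b: +{a}
  B via B→c b: +{c}
  S via S→a B: +{a}
  S via S→b a: +{b}
  S: {a,b}  A: {a}  B: {a,c}
iter 2: (no change)
  S: {a,b}  A: {a}  B: {a,c}

FOLLOW sets:
initialize: $ ∈ FOLLOW(S)
round 1:
  B→A b: FOLLOW(A) ⊇ FIRST(b) = {b}; new: +{b}
  B→B A: FOLLOW(B) ⊇ FIRST(A) = {a}; new: +{a}
  B→B A: FOLLOW(A) ⊇ FOLLOW(B) ⊇ {a}; new: +{a}
  S→a B: FOLLOW(B) ⊇ FOLLOW(S) ⊇ {$}; new: +{$}
  S: {$}  A: {a,b}  B: {$,a}
round 2:
  B→B A: FOLLOW(A) ⊇ FOLLOW(B) ⊇ {$,a}; new: +{$}
  S: {$}  A: {$,a,b}  B: {$,a}
round 3: (no change)
  S: {$}  A: {$,a,b}  B: {$,a}

FOLLOW(B) = ["$", "a"]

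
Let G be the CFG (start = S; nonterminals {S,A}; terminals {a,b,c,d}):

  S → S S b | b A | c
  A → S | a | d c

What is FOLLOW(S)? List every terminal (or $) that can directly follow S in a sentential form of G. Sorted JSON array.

FIRST sets, iterate to fixpoint:
pass 1:
  A via A→a: +{a}
  A via A→d c: +{d}
  S via S→b A: +{b}
  S via S→c: +{c}
  S: {b,c}  A: {a,d}
pass 2:
  A via A→S: +{b,c}
  S: {b,c}  A: {a,b,c,d}
pass 3: done
  S: {b,c}  A: {a,b,c,d}

FOLLOW iteration:
initialize: $ ∈ FOLLOW(S)
pass 1:
  S→S S b: FOLLOW(S) ⊇ FIRST(S) = {b,c}; new: +{b,c}
  S→b A: FOLLOW(A) ⊇ FOLLOW(S) ⊇ {$,b,c}; new: +{$,b,c}
  S: {$,b,c}  A: {$,b,c}
pass 2: done
  S: {$,b,c}  A: {$,b,c}

FOLLOW(S) = ["$", "b", "c"]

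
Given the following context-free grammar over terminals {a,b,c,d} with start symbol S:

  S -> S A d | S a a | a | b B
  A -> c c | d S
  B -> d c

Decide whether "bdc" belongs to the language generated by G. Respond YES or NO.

CNF form of G:
  S -> S X4 | S X5 | T3 B | a
  A -> T0 T0 | T1 S
  B -> T1 T0
  T0 -> c
  T1 -> d
  T2 -> a
  T3 -> b
  X4 -> A T1
  X5 -> T2 T2

Fill CYK table bottom-up:
  cell(0,0) b: {T3}  orig:{}
  cell(1,1) d: {T1}  orig:{}
  cell(2,2) c: {T0}  orig:{}
  cell(0,1) bd: ∅
  cell(1,2) dc: {B}
  cell(0,2) bdc: {S}

S ∈ T[0,2] ⇒ YES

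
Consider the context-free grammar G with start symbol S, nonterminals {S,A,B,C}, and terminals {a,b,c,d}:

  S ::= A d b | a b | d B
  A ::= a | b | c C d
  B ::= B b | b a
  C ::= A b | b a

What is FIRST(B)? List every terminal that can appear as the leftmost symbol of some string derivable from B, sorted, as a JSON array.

Compute FIRST by fixpoint:
round 1:
  A via A→a: +{a}
  A via A→b: +{b}
  A via A→c C d: +{c}
  B via B→b a: +{b}
  C via C→A b: +{a,b,c}
  S via S→A d b: +{a,b,c}
  S via S→d B: +{d}
  FIRST[S]={a,b,c,d}  FIRST[A]={a,b,c}  FIRST[B]={b}  FIRST[C]={a,b,c}
round 2: (no change)
  FIRST[S]={a,b,c,d}  FIRST[A]={a,b,c}  FIRST[B]={b}  FIRST[C]={a,b,c}

FIRST(B) = ["b"]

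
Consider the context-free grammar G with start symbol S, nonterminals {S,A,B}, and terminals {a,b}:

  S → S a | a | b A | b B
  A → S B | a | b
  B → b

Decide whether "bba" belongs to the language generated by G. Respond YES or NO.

CNF form of G:
  S -> S T0 | T1 A | T1 B | a
  A -> S B | a | b
  B -> b
  T0 -> a
  T1 -> b

CYK fill:
  [0..0]={A,B,T1}  "b"  orig:{A,B}
  [1..1]={A,B,T1}  "b"  orig:{A,B}
  [2..2]={A,S,T0}  "a"  orig:{A,S}
  [0..1]={S}  "bb"
  [1..2]={S}  "ba"
  [0..2]={S}  "bba"

S ∈ T[0,2] ⇒ YES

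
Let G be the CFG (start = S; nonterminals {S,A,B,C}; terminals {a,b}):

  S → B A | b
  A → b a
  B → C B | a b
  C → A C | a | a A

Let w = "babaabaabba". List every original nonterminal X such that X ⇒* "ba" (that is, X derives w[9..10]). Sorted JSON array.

CNF form of G:
  S -> B A | b
  A -> T0 T1
  B -> C B | T1 T0
  C -> A C | T1 A | a
  T0 -> b
  T1 -> a

CYK fill, restricted to cells inside w[9..10]:
  cell(9,9) b: {S,T0}  orig:{S}
  cell(10,10) a: {C,T1}  orig:{C}
  cell(9,10) ba: {A}

Original NTs in T[9,10] deriving "ba": ["A"]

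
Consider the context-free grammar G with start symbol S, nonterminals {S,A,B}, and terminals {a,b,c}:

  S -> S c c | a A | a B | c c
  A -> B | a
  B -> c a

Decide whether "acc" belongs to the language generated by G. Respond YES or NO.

CNF form of G:
  S -> S X2 | T0 T0 | T1 A | T1 B
  A -> T0 T1 | a
  B -> T0 T1
  T0 -> c
  T1 -> a
  X2 -> T0 T0

CYK table (by increasing span):
  [0..0]={A,T1}  "a"  orig:{A}
  [1..1]={T0}  "c"  orig:{}
  [2..2]={T0}  "c"  orig:{}
  [0..1]=∅  "ac"
  [1..2]={S,X2}  "cc"  orig:{S}
  [0..2]=∅  "acc"

S ∉ T[0,2] ⇒ NO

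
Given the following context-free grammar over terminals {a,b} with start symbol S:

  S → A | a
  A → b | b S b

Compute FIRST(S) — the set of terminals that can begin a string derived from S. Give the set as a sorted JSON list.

Compute FIRST by fixpoint:
iter 1:
  A via A→b: +{b}
  S via S→A: +{b}
  S via S→a: +{a}
  S: {a,b}  A: {b}
iter 2: (stable)
  S: {a,b}  A: {b}

FIRST(S) = ["a", "b"]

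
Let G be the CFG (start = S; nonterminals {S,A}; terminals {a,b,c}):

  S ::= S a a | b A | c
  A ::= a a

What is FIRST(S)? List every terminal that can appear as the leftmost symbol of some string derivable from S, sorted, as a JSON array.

FIRST iteration:
pass 1:
  A via A→a a: +{a}
  S via S→b A: +{b}
  S via S→c: +{c}
  FIRST[S]={b,c}  FIRST[A]={a}
pass 2: — fixpoint
  FIRST[S]={b,c}  FIRST[A]={a}

FIRST(S) = ["b", "c"]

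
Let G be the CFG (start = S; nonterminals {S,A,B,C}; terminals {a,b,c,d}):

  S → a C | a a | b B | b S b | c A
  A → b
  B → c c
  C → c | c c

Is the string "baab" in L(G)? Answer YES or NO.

CNF form of G:
  S -> T0 A | T1 C | T1 T1 | T2 B | T2 X3
  A -> b
  B -> T0 T0
  C -> T0 T0 | c
  T0 -> c
  T1 -> a
  T2 -> b
  X3 -> S T2

Fill CYK table bottom-up:
  T[0,0] 'b' = {A,T2}  orig:{A}
  T[1,1] 'a' = {T1}  orig:{}
  T[2,2] 'a' = {T1}  orig:{}
  T[3,3] 'b' = {A,T2}  orig:{A}
  T[0,1] 'ba' = ∅
  T[1,2] 'aa' = {S}
  T[2,3] 'ab' = ∅
  T[0,2] 'baa' = ∅
  T[1,3] 'aab' = {X3}  orig:{}
  T[0,3] 'baab' = {S}

S ∈ T[0,3] ⇒ YES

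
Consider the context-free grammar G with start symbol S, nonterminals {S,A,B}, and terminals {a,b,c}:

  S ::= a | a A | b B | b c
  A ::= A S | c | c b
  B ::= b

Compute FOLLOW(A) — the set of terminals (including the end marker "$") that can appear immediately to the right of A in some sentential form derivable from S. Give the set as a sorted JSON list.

FIRST sets, iterate to fixpoint:
[1]
  A via A→c: +{c}
  B via B→b: +{b}
  S via S→a: +{a}
  S via S→b B: +{b}
  FIRST[S]={a,b}  FIRST[A]={c}  FIRST[B]={b}
[2] — fixpoint
  FIRST[S]={a,b}  FIRST[A]={c}  FIRST[B]={b}

Compute FOLLOW by fixpoint:
seed FOLLOW(S) with $
[1]
  A→A S: FOLLOW(A) ⊇ FIRST(S) = {a,b}; new: +{a,b}
  A→A S: FOLLOW(S) ⊇ FOLLOW(A) ⊇ {a,b}; new: +{a,b}
  S→a A: FOLLOW(A) ⊇ FOLLOW(S) ⊇ {$,a,b}; new: +{$}
  S→b B: FOLLOW(B) ⊇ FOLLOW(S) ⊇ {$,a,b}; new: +{$,a,b}
  FOLLOW[S]={$,a,b}  FOLLOW[A]={$,a,b}  FOLLOW[B]={$,a,b}
[2] (stable)
  FOLLOW[S]={$,a,b}  FOLLOW[A]={$,a,b}  FOLLOW[B]={$,a,b}

FOLLOW(A) = ["$", "a", "b"]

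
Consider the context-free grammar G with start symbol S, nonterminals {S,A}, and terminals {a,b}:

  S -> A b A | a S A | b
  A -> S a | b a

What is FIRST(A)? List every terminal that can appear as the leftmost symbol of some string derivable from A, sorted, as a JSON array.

Compute FIRST by fixpoint:
pass 1:
  A via A→b a: +{b}
  S via S→A b A: +{b}
  S via S→a S A: +{a}
  FIRST[S]={a,b}  FIRST[A]={b}
pass 2:
  A via A→S a: +{a}
  FIRST[S]={a,b}  FIRST[A]={a,b}
pass 3: done
  FIRST[S]={a,b}  FIRST[A]={a,b}

FIRST(A) = ["a", "b"]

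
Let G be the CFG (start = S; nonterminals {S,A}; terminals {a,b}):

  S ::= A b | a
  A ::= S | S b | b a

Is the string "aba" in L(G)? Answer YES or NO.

CNF form of G:
  S -> A T0 | a
  A -> A T0 | S T0 | T0 T1 | a
  T0 -> b
  T1 -> a

Fill CYK table bottom-up:
  [0..0]={A,S,T1}  "a"  orig:{A,S}
  [1..1]={T0}  "b"  orig:{}
  [2..2]={A,S,T1}  "a"  orig:{A,S}
  [0..1]={A,S}  "ab"
  [1..2]={A}  "ba"
  [0..2]=∅  "aba"

S ∉ T[0,2] ⇒ NO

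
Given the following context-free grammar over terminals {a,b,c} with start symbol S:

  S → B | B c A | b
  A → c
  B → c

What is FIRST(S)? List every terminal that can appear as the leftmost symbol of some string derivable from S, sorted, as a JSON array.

FIRST iteration:
round 1:
  A via A→c: +{c}
  B via B→c: +{c}
  S via S→B: +{c}
  S via S→b: +{b}
  FIRST(S)={b,c}  FIRST(A)={c}  FIRST(B)={c}
round 2: (no change)
  FIRST(S)={b,c}  FIRST(A)={c}  FIRST(B)={c}

FIRST(S) = ["b", "c"]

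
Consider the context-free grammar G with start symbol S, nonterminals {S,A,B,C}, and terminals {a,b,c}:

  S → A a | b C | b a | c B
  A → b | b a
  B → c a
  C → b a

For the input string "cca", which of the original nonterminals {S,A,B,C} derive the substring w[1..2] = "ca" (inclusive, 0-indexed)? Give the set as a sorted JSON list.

CNF form of G:
  S -> A T1 | T0 C | T0 T1 | T2 B
  A -> T0 T1 | b
  B -> T2 T1
  C -> T0 T1
  T0 -> b
  T1 -> a
  T2 -> c

CYK fill, restricted to cells inside w[1..2]:
  cell(1,1) c: {T2}  orig:{}
  cell(2,2) a: {T1}  orig:{}
  cell(1,2) ca: {B}

Original NTs in T[1,2] deriving "ca": ["B"]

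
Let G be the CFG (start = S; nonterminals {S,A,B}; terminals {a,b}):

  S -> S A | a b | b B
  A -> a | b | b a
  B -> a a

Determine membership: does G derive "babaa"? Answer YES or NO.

CNF form of G:
  S -> S A | T0 B | T1 T0
  A -> T0 T1 | a | b
  B -> T1 T1
  T0 -> b
  T1 -> a

Fill CYK table bottom-up:
  [0..0]={A,T0}  "b"  orig:{A}
  [1..1]={A,T1}  "a"  orig:{A}
  [2..2]={A,T0}  "b"  orig:{A}
  [3..3]={A,T1}  "a"  orig:{A}
  [4..4]={A,T1}  "a"  orig:{A}
  [0..1]={A}  "ba"
  [1..2]={S}  "ab"
  [2..3]={A}  "ba"
  [3..4]={B}  "aa"
  [0..2]=∅  "bab"
  [1..3]={S}  "aba"
  [2..4]={S}  "baa"
  [0..3]=∅  "baba"
  [1..4]={S}  "abaa"
  [0..4]=∅  "babaa"

S ∉ T[0,4] ⇒ NO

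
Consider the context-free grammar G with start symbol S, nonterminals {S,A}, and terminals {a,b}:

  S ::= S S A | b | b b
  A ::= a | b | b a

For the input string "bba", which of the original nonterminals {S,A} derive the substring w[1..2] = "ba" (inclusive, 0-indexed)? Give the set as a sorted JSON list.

Convert to CNF:
  S -> S X2 | T0 T0 | b
  A -> T0 T1 | a | b
  T0 -> b
  T1 -> a
  X2 -> S A

Fill CYK table bottom-up — only the sub-triangle for w[1..2]:
  cell(1,1) b: {A,S,T0}  orig:{A,S}
  cell(2,2) a: {A,T1}  orig:{A}
  cell(1,2) ba: {A,X2}  orig:{A}

Original NTs in T[1,2] deriving "ba": ["A"]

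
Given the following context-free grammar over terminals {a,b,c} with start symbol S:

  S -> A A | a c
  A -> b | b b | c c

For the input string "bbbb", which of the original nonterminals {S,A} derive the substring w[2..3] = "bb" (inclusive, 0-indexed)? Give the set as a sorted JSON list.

CNF form of G:
  S -> A A | T2 T1
  A -> T0 T0 | T1 T1 | b
  T0 -> b
  T1 -> c
  T2 -> a

Fill CYK table bottom-up (cells [i..j] with 2 ≤ i ≤ j ≤ 3 only):
  T[2,2] 'b' = {A,T0}  orig:{A}
  T[3,3] 'b' = {A,T0}  orig:{A}
  T[2,3] 'bb' = {A,S}

Original NTs in T[2,3] deriving "bb": ["A", "S"]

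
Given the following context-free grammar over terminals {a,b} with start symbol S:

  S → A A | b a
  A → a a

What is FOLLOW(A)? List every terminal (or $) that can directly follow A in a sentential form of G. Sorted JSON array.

FIRST iteration:
[1]
  A via A→a a: +{a}
  S via S→A A: +{a}
  S via S→b a: +{b}
  S: {a,b}  A: {a}
[2] — fixpoint
  S: {a,b}  A: {a}

Compute FOLLOW by fixpoint:
initialize: $ ∈ FOLLOW(S)
round 1:
  S→A A: FOLLOW(A) ⊇ FIRST(A) = {a}; new: +{a}
  S→A A: FOLLOW(A) ⊇ FOLLOW(S) ⊇ {$}; new: +{$}
  FOLLOW[S]={$}  FOLLOW[A]={$,a}
round 2: done
  FOLLOW[S]={$}  FOLLOW[A]={$,a}

FOLLOW(A) = ["$", "a"]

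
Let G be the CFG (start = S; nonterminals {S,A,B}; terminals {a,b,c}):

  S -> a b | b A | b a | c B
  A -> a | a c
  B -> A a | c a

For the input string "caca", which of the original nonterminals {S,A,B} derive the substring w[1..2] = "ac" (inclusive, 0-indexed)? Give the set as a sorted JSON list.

CNF form of G:
  S -> T0 T2 | T1 B | T2 A | T2 T0
  A -> T0 T1 | a
  B -> A T0 | T1 T0
  T0 -> a
  T1 -> c
  T2 -> b

CYK fill, restricted to cells inside w[1..2]:
  [1..1]={A,T0}  "a"  orig:{A}
  [2..2]={T1}  "c"  orig:{}
  [1..2]={A}  "ac"

Original NTs in T[1,2] deriving "ac": ["A"]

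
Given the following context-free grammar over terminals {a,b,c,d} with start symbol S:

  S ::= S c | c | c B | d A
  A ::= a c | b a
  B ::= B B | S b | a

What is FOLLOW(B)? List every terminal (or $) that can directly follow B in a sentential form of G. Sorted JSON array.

Compute FIRST by fixpoint:
iter 1:
  A via A→a c: +{a}
  A via A→b a: +{b}
  B via B→a: +{a}
  S via S→c: +{c}
  S via S→d A: +{d}
  FIRST(S)={c,d}  FIRST(A)={a,b}  FIRST(B)={a}
iter 2:
  B via B→S b: +{c,d}
  FIRST(S)={c,d}  FIRST(A)={a,b}  FIRST(B)={a,c,d}
iter 3: — fixpoint
  FIRST(S)={c,d}  FIRST(A)={a,b}  FIRST(B)={a,c,d}

FOLLOW iteration:
FOLLOW(S) := {$}
round 1:
  B→B B: FOLLOW(B) ⊇ FIRST(B) = {a,c,d}; new: +{a,c,d}
  B→S b: FOLLOW(S) ⊇ FIRST(b) = {b}; new: +{b}
  S→S c: FOLLOW(S) ⊇ FIRST(c) = {c}; new: +{c}
  S→c B: FOLLOW(B) ⊇ FOLLOW(S) ⊇ {$,b,c}; new: +{$,b}
  S→d A: FOLLOW(A) ⊇ FOLLOW(S) ⊇ {$,b,c}; new: +{$,b,c}
  FOLLOW[S]={$,b,c}  FOLLOW[A]={$,b,c}  FOLLOW[B]={$,a,b,c,d}
round 2: (stable)
  FOLLOW[S]={$,b,c}  FOLLOW[A]={$,b,c}  FOLLOW[B]={$,a,b,c,d}

FOLLOW(B) = ["$", "a", "b", "c", "d"]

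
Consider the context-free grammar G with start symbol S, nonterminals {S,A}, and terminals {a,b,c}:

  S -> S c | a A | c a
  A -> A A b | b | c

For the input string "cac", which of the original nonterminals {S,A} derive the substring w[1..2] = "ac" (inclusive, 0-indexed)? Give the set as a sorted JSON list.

CNF form of G:
  S -> S T1 | T1 T2 | T2 A
  A -> A X3 | b | c
  T0 -> b
  T1 -> c
  T2 -> a
  X3 -> A T0

CYK fill, restricted to cells inside w[1..2]:
  T[1,1] 'a' = {T2}  orig:{}
  T[2,2] 'c' = {A,T1}  orig:{A}
  T[1,2] 'ac' = {S}

Original NTs in T[1,2] deriving "ac": ["S"]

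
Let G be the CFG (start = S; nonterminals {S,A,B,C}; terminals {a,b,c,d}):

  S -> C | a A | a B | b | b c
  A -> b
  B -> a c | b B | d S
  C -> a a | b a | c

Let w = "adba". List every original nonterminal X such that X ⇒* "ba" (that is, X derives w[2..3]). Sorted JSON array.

Convert to CNF:
  S -> T0 A | T0 B | T0 T0 | T2 T0 | T2 T1 | b | c
  A -> b
  B -> T0 T1 | T2 B | T3 S
  C -> T0 T0 | T2 T0 | c
  T0 -> a
  T1 -> c
  T2 -> b
  T3 -> d

CYK table (by increasing span) — only the sub-triangle for w[2..3]:
  cell(2,2) b: {A,S,T2}  orig:{A,S}
  cell(3,3) a: {T0}  orig:{}
  cell(2,3) ba: {C,S}

Original NTs in T[2,3] deriving "ba": ["C", "S"]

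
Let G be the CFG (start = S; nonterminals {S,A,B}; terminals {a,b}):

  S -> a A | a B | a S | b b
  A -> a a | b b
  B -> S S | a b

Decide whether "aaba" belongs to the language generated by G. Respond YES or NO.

CNF form of G:
  S -> T0 A | T0 B | T0 S | T1 T1
  A -> T0 T0 | T1 T1
  B -> S S | T0 T1
  T0 -> a
  T1 -> b

CYK fill:
  cell(0,0) a: {T0}  orig:{}
  cell(1,1) a: {T0}  orig:{}
  cell(2,2) b: {T1}  orig:{}
  cell(3,3) a: {T0}  orig:{}
  cell(0,1) aa: {A}
  cell(1,2) ab: {B}
  cell(2,3) ba: ∅
  cell(0,2) aab: {S}
  cell(1,3) aba: ∅
  cell(0,3) aaba: ∅

S ∉ T[0,3] ⇒ NO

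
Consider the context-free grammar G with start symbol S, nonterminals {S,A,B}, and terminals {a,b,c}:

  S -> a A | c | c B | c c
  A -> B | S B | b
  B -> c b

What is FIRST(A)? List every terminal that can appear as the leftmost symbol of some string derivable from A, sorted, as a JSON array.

FIRST sets, iterate to fixpoint:
iter 1:
  A via A→b: +{b}
  B via B→c b: +{c}
  S via S→a A: +{a}
  S via S→c: +{c}
  S: {a,c}  A: {b}  B: {c}
iter 2:
  A via A→B: +{c}
  A via A→S B: +{a}
  S: {a,c}  A: {a,b,c}  B: {c}
iter 3: (no change)
  S: {a,c}  A: {a,b,c}  B: {c}

FIRST(A) = ["a", "b", "c"]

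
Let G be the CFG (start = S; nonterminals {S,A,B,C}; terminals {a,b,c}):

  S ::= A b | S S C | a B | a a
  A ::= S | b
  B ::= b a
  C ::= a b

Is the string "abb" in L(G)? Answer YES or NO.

CNF form of G:
  S -> A T0 | S X3 | T1 B | T1 T1
  A -> A T0 | S X2 | T1 B | T1 T1 | b
  B -> T0 T1
  C -> T1 T0
  T0 -> b
  T1 -> a
  X2 -> S C
  X3 -> S C

Fill CYK table bottom-up:
  [0..0]={T1}  "a"  orig:{}
  [1..1]={A,T0}  "b"  orig:{A}
  [2..2]={A,T0}  "b"  orig:{A}
  [0..1]={C}  "ab"
  [1..2]={A,S}  "bb"
  [0..2]=∅  "abb"

S ∉ T[0,2] ⇒ NO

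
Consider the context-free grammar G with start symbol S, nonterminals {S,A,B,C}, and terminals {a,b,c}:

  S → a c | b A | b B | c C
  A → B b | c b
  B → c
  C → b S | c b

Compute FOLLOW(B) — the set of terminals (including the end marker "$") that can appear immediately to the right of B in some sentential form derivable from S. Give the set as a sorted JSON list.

FIRST sets, iterate to fixpoint:
iter 1:
  A via A→c b: +{c}
  B via B→c: +{c}
  C via C→b S: +{b}
  C via C→c b: +{c}
  S via S→a c: +{a}
  S via S→b A: +{b}
  S via S→c C: +{c}
  FIRST(S)={a,b,c}  FIRST(A)={c}  FIRST(B)={c}  FIRST(C)={b,c}
iter 2: (no change)
  FIRST(S)={a,b,c}  FIRST(A)={c}  FIRST(B)={c}  FIRST(C)={b,c}

FOLLOW sets:
FOLLOW(S) := {$}
[1]
  A→B b: FOLLOW(B) ⊇ FIRST(b) = {b}; new: +{b}
  S→b A: FOLLOW(A) ⊇ FOLLOW(S) ⊇ {$}; new: +{$}
  S→b B: FOLLOW(B) ⊇ FOLLOW(S) ⊇ {$}; new: +{$}
  S→c C: FOLLOW(C) ⊇ FOLLOW(S) ⊇ {$}; new: +{$}
  FOLLOW[S]={$}  FOLLOW[A]={$}  FOLLOW[B]={$,b}  FOLLOW[C]={$}
[2] (stable)
  FOLLOW[S]={$}  FOLLOW[A]={$}  FOLLOW[B]={$,b}  FOLLOW[C]={$}

FOLLOW(B) = ["$", "b"]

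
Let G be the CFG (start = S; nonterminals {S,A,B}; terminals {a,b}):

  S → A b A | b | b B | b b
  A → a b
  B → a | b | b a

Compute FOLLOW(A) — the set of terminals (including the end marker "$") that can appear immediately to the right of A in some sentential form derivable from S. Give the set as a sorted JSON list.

FIRST iteration:
[1]
  A via A→a b: +{a}
  B via B→a: +{a}
  B via B→b: +{b}
  S via S→A b A: +{a}
  S via S→b: +{b}
  S: {a,b}  A: {a}  B: {a,b}
[2] (stable)
  S: {a,b}  A: {a}  B: {a,b}

FOLLOW iteration:
seed FOLLOW(S) with $
[1]
  S→A b A: FOLLOW(A) ⊇ FIRST(b) = {b}; new: +{b}
  S→A b A: FOLLOW(A) ⊇ FOLLOW(S) ⊇ {$}; new: +{$}
  S→b B: FOLLOW(B) ⊇ FOLLOW(S) ⊇ {$}; new: +{$}
  FOLLOW(S)={$}  FOLLOW(A)={$,b}  FOLLOW(B)={$}
[2] done
  FOLLOW(S)={$}  FOLLOW(A)={$,b}  FOLLOW(B)={$}

FOLLOW(A) = ["$", "b"]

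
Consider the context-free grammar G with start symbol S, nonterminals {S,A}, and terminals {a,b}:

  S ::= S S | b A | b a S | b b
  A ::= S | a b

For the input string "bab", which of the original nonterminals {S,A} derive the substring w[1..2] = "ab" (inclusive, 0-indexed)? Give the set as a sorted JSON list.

CNF form of G:
  S -> S S | T1 A | T1 T1 | T1 X3
  A -> S S | T0 T1 | T1 A | T1 T1 | T1 X2
  T0 -> a
  T1 -> b
  X2 -> T0 S
  X3 -> T0 S

Fill CYK table bottom-up (cells [i..j] with 1 ≤ i ≤ j ≤ 2 only):
  cell(1,1) a: {T0}  orig:{}
  cell(2,2) b: {T1}  orig:{}
  cell(1,2) ab: {A}

Original NTs in T[1,2] deriving "ab": ["A"]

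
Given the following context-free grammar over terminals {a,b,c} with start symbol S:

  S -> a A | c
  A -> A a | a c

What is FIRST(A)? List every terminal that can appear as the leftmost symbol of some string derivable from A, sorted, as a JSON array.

FIRST sets, iterate to fixpoint:
pass 1:
  A via A→a c: +{a}
  S via S→a A: +{a}
  S via S→c: +{c}
  S: {a,c}  A: {a}
pass 2: — fixpoint
  S: {a,c}  A: {a}

FIRST(A) = ["a"]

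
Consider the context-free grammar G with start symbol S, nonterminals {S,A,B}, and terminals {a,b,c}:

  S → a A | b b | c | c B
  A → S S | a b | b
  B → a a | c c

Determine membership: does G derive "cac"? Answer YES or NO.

Convert to CNF:
  S -> T0 A | T1 T1 | T2 B | c
  A -> S S | T0 T1 | b
  B -> T0 T0 | T2 T2
  T0 -> a
  T1 -> b
  T2 -> c

CYK fill:
  T[0,0] 'c' = {S,T2}  orig:{S}
  T[1,1] 'a' = {T0}  orig:{}
  T[2,2] 'c' = {S,T2}  orig:{S}
  T[0,1] 'ca' = ∅
  T[1,2] 'ac' = ∅
  T[0,2] 'cac' = ∅

S ∉ T[0,2] ⇒ NO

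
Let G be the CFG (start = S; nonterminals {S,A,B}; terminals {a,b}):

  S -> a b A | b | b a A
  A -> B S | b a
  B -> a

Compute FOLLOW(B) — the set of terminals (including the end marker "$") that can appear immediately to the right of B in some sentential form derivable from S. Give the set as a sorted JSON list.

FIRST iteration:
[1]
  A via A→b a: +{b}
  B via B→a: +{a}
  S via S→a b A: +{a}
  S via S→b: +{b}
  FIRST(S)={a,b}  FIRST(A)={b}  FIRST(B)={a}
[2]
  A via A→B S: +{a}
  FIRST(S)={a,b}  FIRST(A)={a,b}  FIRST(B)={a}
[3] — fixpoint
  FIRST(S)={a,b}  FIRST(A)={a,b}  FIRST(B)={a}

Compute FOLLOW by fixpoint:
initialize: $ ∈ FOLLOW(S)
round 1:
  A→B S: FOLLOW(B) ⊇ FIRST(S) = {a,b}; new: +{a,b}
  S→a b A: FOLLOW(A) ⊇ FOLLOW(S) ⊇ {$}; new: +{$}
  S: {$}  A: {$}  B: {a,b}
round 2: — fixpoint
  S: {$}  A: {$}  B: {a,b}

FOLLOW(B) = ["a", "b"]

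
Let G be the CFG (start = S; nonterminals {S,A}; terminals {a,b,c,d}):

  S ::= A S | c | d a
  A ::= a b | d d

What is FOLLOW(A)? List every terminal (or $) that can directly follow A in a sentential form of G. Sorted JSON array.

FIRST sets, iterate to fixpoint:
[1]
  A via A→a b: +{a}
  A via A→d d: +{d}
  S via S→A S: +{a,d}
  S via S→c: +{c}
  FIRST(S)={a,c,d}  FIRST(A)={a,d}
[2] (no change)
  FIRST(S)={a,c,d}  FIRST(A)={a,d}

FOLLOW sets:
seed FOLLOW(S) with $
iter 1:
  S→A S: FOLLOW(A) ⊇ FIRST(S) = {a,c,d}; new: +{a,c,d}
  FOLLOW[S]={$}  FOLLOW[A]={a,c,d}
iter 2: (stable)
  FOLLOW[S]={$}  FOLLOW[A]={a,c,d}

FOLLOW(A) = ["a", "c", "d"]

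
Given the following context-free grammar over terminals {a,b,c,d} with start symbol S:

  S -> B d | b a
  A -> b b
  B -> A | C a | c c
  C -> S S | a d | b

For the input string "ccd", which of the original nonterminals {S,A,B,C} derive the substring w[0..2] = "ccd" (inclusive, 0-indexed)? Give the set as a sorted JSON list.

Convert to CNF:
  S -> B T3 | T0 T1
  A -> T0 T0
  B -> C T1 | T0 T0 | T2 T2
  C -> S S | T1 T3 | b
  T0 -> b
  T1 -> a
  T2 -> c
  T3 -> d

CYK table (by increasing span) (cells [i..j] with 0 ≤ i ≤ j ≤ 2 only):
  cell(0,0) c: {T2}  orig:{}
  cell(1,1) c: {T2}  orig:{}
  cell(2,2) d: {T3}  orig:{}
  cell(0,1) cc: {B}
  cell(1,2) cd: ∅
  cell(0,2) ccd: {S}

Original NTs in T[0,2] deriving "ccd": ["S"]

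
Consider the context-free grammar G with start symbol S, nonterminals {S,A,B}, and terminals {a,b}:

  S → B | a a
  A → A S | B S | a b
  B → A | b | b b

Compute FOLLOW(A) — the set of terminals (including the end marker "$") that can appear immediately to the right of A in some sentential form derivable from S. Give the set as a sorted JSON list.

Compute FIRST by fixpoint:
iter 1:
  A via A→a b: +{a}
  B via B→A: +{a}
  B via B→b: +{b}
  S via S→B: +{a,b}
  FIRST(S)={a,b}  FIRST(A)={a}  FIRST(B)={a,b}
iter 2:
  A via A→B S: +{b}
  FIRST(S)={a,b}  FIRST(A)={a,b}  FIRST(B)={a,b}
iter 3: done
  FIRST(S)={a,b}  FIRST(A)={a,b}  FIRST(B)={a,b}

Compute FOLLOW by fixpoint:
initialize: $ ∈ FOLLOW(S)
iter 1:
  A→A S: FOLLOW(A) ⊇ FIRST(S) = {a,b}; new: +{a,b}
  A→A S: FOLLOW(S) ⊇ FOLLOW(A) ⊇ {a,b}; new: +{a,b}
  A→B S: FOLLOW(B) ⊇ FIRST(S) = {a,b}; new: +{a,b}
  S→B: FOLLOW(B) ⊇ FOLLOW(S) ⊇ {$,a,b}; new: +{$}
  S: {$,a,b}  A: {a,b}  B: {$,a,b}
iter 2:
  B→A: FOLLOW(A) ⊇ FOLLOW(B) ⊇ {$,a,b}; new: +{$}
  S: {$,a,b}  A: {$,a,b}  B: {$,a,b}
iter 3: — fixpoint
  S: {$,a,b}  A: {$,a,b}  B: {$,a,b}

FOLLOW(A) = ["$", "a", "b"]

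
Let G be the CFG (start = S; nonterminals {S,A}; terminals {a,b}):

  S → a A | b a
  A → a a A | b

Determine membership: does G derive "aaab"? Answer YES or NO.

CNF form of G:
  S -> T0 A | T1 T0
  A -> T0 X2 | b
  T0 -> a
  T1 -> b
  X2 -> T0 A

CYK fill:
  T[0,0] 'a' = {T0}  orig:{}
  T[1,1] 'a' = {T0}  orig:{}
  T[2,2] 'a' = {T0}  orig:{}
  T[3,3] 'b' = {A,T1}  orig:{A}
  T[0,1] 'aa' = ∅
  T[1,2] 'aa' = ∅
  T[2,3] 'ab' = {S,X2}  orig:{S}
  T[0,2] 'aaa' = ∅
  T[1,3] 'aab' = {A}
  T[0,3] 'aaab' = {S,X2}  orig:{S}

S ∈ T[0,3] ⇒ YES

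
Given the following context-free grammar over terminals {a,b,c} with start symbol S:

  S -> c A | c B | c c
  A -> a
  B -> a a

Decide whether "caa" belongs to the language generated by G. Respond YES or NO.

CNF form of G:
  S -> T1 A | T1 B | T1 T1
  A -> a
  B -> T0 T0
  T0 -> a
  T1 -> c

Fill CYK table bottom-up:
  T[0,0] 'c' = {T1}  orig:{}
  T[1,1] 'a' = {A,T0}  orig:{A}
  T[2,2] 'a' = {A,T0}  orig:{A}
  T[0,1] 'ca' = {S}
  T[1,2] 'aa' = {B}
  T[0,2] 'caa' = {S}

S ∈ T[0,2] ⇒ YES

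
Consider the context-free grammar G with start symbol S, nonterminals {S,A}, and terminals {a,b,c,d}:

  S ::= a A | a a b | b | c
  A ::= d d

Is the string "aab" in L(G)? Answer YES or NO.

Convert to CNF:
  S -> T1 A | T1 X3 | b | c
  A -> T0 T0
  T0 -> d
  T1 -> a
  T2 -> b
  X3 -> T1 T2

CYK table (by increasing span):
  [0..0]={T1}  "a"  orig:{}
  [1..1]={T1}  "a"  orig:{}
  [2..2]={S,T2}  "b"  orig:{S}
  [0..1]=∅  "aa"
  [1..2]={X3}  "ab"  orig:{}
  [0..2]={S}  "aab"

S ∈ T[0,2] ⇒ YES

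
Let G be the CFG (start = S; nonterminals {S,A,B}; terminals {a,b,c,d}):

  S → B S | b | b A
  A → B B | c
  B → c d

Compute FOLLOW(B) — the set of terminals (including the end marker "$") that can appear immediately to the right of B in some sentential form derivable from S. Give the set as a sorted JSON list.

FIRST sets, iterate to fixpoint:
round 1:
  A via A→c: +{c}
  B via B→c d: +{c}
  S via S→B S: +{c}
  S via S→b: +{b}
  FIRST[S]={b,c}  FIRST[A]={c}  FIRST[B]={c}
round 2: done
  FIRST[S]={b,c}  FIRST[A]={c}  FIRST[B]={c}

FOLLOW iteration:
initialize: $ ∈ FOLLOW(S)
pass 1:
  A→B B: FOLLOW(B) ⊇ FIRST(B) = {c}; new: +{c}
  S→B S: FOLLOW(B) ⊇ FIRST(S) = {b,c}; new: +{b}
  S→b A: FOLLOW(A) ⊇ FOLLOW(S) ⊇ {$}; new: +{$}
  FOLLOW[S]={$}  FOLLOW[A]={$}  FOLLOW[B]={b,c}
pass 2:
  A→B B: FOLLOW(B) ⊇ FOLLOW(A) ⊇ {$}; new: +{$}
  FOLLOW[S]={$}  FOLLOW[A]={$}  FOLLOW[B]={$,b,c}
pass 3: — fixpoint
  FOLLOW[S]={$}  FOLLOW[A]={$}  FOLLOW[B]={$,b,c}

FOLLOW(B) = ["$", "b", "c"]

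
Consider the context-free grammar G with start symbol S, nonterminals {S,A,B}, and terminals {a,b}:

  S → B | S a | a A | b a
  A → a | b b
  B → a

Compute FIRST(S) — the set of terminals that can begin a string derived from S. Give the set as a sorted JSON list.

FIRST iteration:
iter 1:
  A via A→a: +{a}
  A via A→b b: +{b}
  B via B→a: +{a}
  S via S→B: +{a}
  S via S→b a: +{b}
  S: {a,b}  A: {a,b}  B: {a}
iter 2: — fixpoint
  S: {a,b}  A: {a,b}  B: {a}

FIRST(S) = ["a", "b"]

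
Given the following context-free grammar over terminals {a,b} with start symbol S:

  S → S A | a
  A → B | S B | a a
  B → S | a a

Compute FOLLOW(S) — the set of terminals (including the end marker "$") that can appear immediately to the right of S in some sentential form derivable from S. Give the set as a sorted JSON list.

FIRST sets, iterate to fixpoint:
round 1:
  A via A→a a: +{a}
  B via B→a a: +{a}
  S via S→a: +{a}
  FIRST(S)={a}  FIRST(A)={a}  FIRST(B)={a}
round 2: done
  FIRST(S)={a}  FIRST(A)={a}  FIRST(B)={a}

FOLLOW iteration:
seed FOLLOW(S) with $
pass 1:
  A→S B: FOLLOW(S) ⊇ FIRST(B) = {a}; new: +{a}
  S→S A: FOLLOW(A) ⊇ FOLLOW(S) ⊇ {$,a}; new: +{$,a}
  FOLLOW(S)={$,a}  FOLLOW(A)={$,a}  FOLLOW(B)={}
pass 2:
  A→B: FOLLOW(B) ⊇ FOLLOW(A) ⊇ {$,a}; new: +{$,a}
  FOLLOW(S)={$,a}  FOLLOW(A)={$,a}  FOLLOW(B)={$,a}
pass 3: done
  FOLLOW(S)={$,a}  FOLLOW(A)={$,a}  FOLLOW(B)={$,a}

FOLLOW(S) = ["$", "a"]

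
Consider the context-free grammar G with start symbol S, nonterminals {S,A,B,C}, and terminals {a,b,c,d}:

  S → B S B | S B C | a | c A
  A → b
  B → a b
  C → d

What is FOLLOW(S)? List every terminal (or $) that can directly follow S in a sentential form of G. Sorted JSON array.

Compute FIRST by fixpoint:
pass 1:
  A via A→b: +{b}
  B via B→a b: +{a}
  C via C→d: +{d}
  S via S→B S B: +{a}
  S via S→c A: +{c}
  FIRST(S)={a,c}  FIRST(A)={b}  FIRST(B)={a}  FIRST(C)={d}
pass 2: (no change)
  FIRST(S)={a,c}  FIRST(A)={b}  FIRST(B)={a}  FIRST(C)={d}

Compute FOLLOW by fixpoint:
seed FOLLOW(S) with $
pass 1:
  S→B S B: FOLLOW(B) ⊇ FIRST(S) = {a,c}; new: +{a,c}
  S→B S B: FOLLOW(S) ⊇ FIRST(B) = {a}; new: +{a}
  S→B S B: FOLLOW(B) ⊇ FOLLOW(S) ⊇ {$,a}; new: +{$}
  S→S B C: FOLLOW(B) ⊇ FIRST(C) = {d}; new: +{d}
  S→S B C: FOLLOW(C) ⊇ FOLLOW(S) ⊇ {$,a}; new: +{$,a}
  S→c A: FOLLOW(A) ⊇ FOLLOW(S) ⊇ {$,a}; new: +{$,a}
  FOLLOW(S)={$,a}  FOLLOW(A)={$,a}  FOLLOW(B)={$,a,c,d}  FOLLOW(C)={$,a}
pass 2: (stable)
  FOLLOW(S)={$,a}  FOLLOW(A)={$,a}  FOLLOW(B)={$,a,c,d}  FOLLOW(C)={$,a}

FOLLOW(S) = ["$", "a"]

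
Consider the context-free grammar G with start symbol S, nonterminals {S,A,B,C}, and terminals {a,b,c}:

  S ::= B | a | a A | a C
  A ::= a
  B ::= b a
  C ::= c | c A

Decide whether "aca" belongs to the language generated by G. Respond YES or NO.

Convert to CNF:
  S -> T0 T1 | T1 A | T1 C | a
  A -> a
  B -> T0 T1
  C -> T2 A | c
  T0 -> b
  T1 -> a
  T2 -> c

Fill CYK table bottom-up:
  T[0,0] 'a' = {A,S,T1}  orig:{A,S}
  T[1,1] 'c' = {C,T2}  orig:{C}
  T[2,2] 'a' = {A,S,T1}  orig:{A,S}
  T[0,1] 'ac' = {S}
  T[1,2] 'ca' = {C}
  T[0,2] 'aca' = {S}

S ∈ T[0,2] ⇒ YES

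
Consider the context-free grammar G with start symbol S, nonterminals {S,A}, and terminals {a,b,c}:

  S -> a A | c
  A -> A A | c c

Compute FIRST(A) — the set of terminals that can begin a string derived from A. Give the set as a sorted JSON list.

FIRST sets, iterate to fixpoint:
[1]
  A via A→c c: +{c}
  S via S→a A: +{a}
  S via S→c: +{c}
  FIRST(S)={a,c}  FIRST(A)={c}
[2] done
  FIRST(S)={a,c}  FIRST(A)={c}

FIRST(A) = ["c"]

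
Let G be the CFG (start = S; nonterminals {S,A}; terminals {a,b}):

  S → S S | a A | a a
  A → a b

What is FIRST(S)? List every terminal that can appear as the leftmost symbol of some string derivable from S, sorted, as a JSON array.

FIRST iteration:
iter 1:
  A via A→a b: +{a}
  S via S→a A: +{a}
  FIRST(S)={a}  FIRST(A)={a}
iter 2: (stable)
  FIRST(S)={a}  FIRST(A)={a}

FIRST(S) = ["a"]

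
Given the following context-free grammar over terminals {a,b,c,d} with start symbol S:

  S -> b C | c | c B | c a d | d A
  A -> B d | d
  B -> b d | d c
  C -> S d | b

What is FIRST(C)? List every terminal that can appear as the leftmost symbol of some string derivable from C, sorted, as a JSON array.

FIRST sets, iterate to fixpoint:
round 1:
  A via A→d: +{d}
  B via B→b d: +{b}
  B via B→d c: +{d}
  C via C→b: +{b}
  S via S→b C: +{b}
  S via S→c: +{c}
  S via S→d A: +{d}
  S: {b,c,d}  A: {d}  B: {b,d}  C: {b}
round 2:
  A via A→B d: +{b}
  C via C→S d: +{c,d}
  S: {b,c,d}  A: {b,d}  B: {b,d}  C: {b,c,d}
round 3: — fixpoint
  S: {b,c,d}  A: {b,d}  B: {b,d}  C: {b,c,d}

FIRST(C) = ["b", "c", "d"]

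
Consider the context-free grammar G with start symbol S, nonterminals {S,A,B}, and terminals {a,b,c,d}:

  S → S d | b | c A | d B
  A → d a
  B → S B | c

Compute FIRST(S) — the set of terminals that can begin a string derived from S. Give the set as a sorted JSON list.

Compute FIRST by fixpoint:
[1]
  A via A→d a: +{d}
  B via B→c: +{c}
  S via S→b: +{b}
  S via S→c A: +{c}
  S via S→d B: +{d}
  FIRST(S)={b,c,d}  FIRST(A)={d}  FIRST(B)={c}
[2]
  B via B→S B: +{b,d}
  FIRST(S)={b,c,d}  FIRST(A)={d}  FIRST(B)={b,c,d}
[3] (stable)
  FIRST(S)={b,c,d}  FIRST(A)={d}  FIRST(B)={b,c,d}

FIRST(S) = ["b", "c", "d"]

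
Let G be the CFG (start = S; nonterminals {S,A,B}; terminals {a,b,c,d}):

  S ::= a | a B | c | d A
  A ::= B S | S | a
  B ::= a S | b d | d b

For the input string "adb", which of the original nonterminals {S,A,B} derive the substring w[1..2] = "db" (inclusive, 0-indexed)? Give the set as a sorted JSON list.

CNF form of G:
  S -> T0 B | T1 A | a | c
  A -> B S | T0 B | T1 A | a | c
  B -> T0 S | T1 T2 | T2 T1
  T0 -> a
  T1 -> d
  T2 -> b

Fill CYK table bottom-up, restricted to cells inside w[1..2]:
  cell(1,1) d: {T1}  orig:{}
  cell(2,2) b: {T2}  orig:{}
  cell(1,2) db: {B}

Original NTs in T[1,2] deriving "db": ["B"]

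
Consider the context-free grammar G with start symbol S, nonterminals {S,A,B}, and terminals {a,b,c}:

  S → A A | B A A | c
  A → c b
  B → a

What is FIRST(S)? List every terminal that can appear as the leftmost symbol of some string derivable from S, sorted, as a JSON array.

FIRST sets, iterate to fixpoint:
iter 1:
  A via A→c b: +{c}
  B via B→a: +{a}
  S via S→A A: +{c}
  S via S→B A A: +{a}
  FIRST(S)={a,c}  FIRST(A)={c}  FIRST(B)={a}
iter 2: done
  FIRST(S)={a,c}  FIRST(A)={c}  FIRST(B)={a}

FIRST(S) = ["a", "c"]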